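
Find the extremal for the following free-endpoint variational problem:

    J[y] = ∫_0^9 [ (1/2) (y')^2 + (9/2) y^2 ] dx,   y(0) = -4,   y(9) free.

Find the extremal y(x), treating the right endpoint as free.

The Lagrangian L = (1/2) (y')^2 + (9/2) y^2 gives
    ∂L/∂y = 9 y,   ∂L/∂y' = y'.
Euler-Lagrange: y'' − 9 y = 0.
With k = 3, the general solution is
    y(x) = A cosh(3 x) + B sinh(3 x).
Fixed left endpoint y(0) = -4 ⇒ A = -4.
The right endpoint x = 9 is free, so the natural (transversality) condition is ∂L/∂y' |_{x=9} = 0, i.e. y'(9) = 0.
Compute y'(x) = A k sinh(k x) + B k cosh(k x), so
    y'(9) = A k sinh(k·9) + B k cosh(k·9) = 0
    ⇒ B = −A tanh(k·9) = 4 tanh(3·9).
Therefore the extremal is
    y(x) = −4 cosh(3 x) + 4 tanh(3·9) sinh(3 x).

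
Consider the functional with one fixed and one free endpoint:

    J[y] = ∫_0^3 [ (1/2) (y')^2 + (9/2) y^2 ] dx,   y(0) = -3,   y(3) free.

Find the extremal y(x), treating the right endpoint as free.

The Lagrangian L = (1/2) (y')^2 + (9/2) y^2 gives
    ∂L/∂y = 9 y,   ∂L/∂y' = y'.
Euler-Lagrange: y'' − 9 y = 0.
With k = 3, the general solution is
    y(x) = A cosh(3 x) + B sinh(3 x).
Fixed left endpoint y(0) = -3 ⇒ A = -3.
The right endpoint x = 3 is free, so the natural (transversality) condition is ∂L/∂y' |_{x=3} = 0, i.e. y'(3) = 0.
Compute y'(x) = A k sinh(k x) + B k cosh(k x), so
    y'(3) = A k sinh(k·3) + B k cosh(k·3) = 0
    ⇒ B = −A tanh(k·3) = 3 tanh(3·3).
Therefore the extremal is
    y(x) = −3 cosh(3 x) + 3 tanh(3·3) sinh(3 x).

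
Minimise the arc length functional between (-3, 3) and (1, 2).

Arc-length functional: J[y] = ∫ sqrt(1 + (y')^2) dx.
Lagrangian L = sqrt(1 + (y')^2) has no explicit y dependence, so ∂L/∂y = 0 and the Euler-Lagrange equation gives
    d/dx( y' / sqrt(1 + (y')^2) ) = 0  ⇒  y' / sqrt(1 + (y')^2) = const.
Hence y' is constant, so y(x) is affine.
Fitting the endpoints (-3, 3) and (1, 2):
    slope m = (2 − 3) / (1 − (-3)) = -1/4,
    intercept c = 3 − m·(-3) = 9/4.
Extremal: y(x) = (-1/4) x + 9/4.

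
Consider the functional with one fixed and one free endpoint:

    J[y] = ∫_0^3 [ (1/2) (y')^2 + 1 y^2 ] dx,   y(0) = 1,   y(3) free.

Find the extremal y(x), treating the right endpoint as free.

The Lagrangian L = (1/2) (y')^2 + 1 y^2 gives
    ∂L/∂y = 2 y,   ∂L/∂y' = y'.
Euler-Lagrange: y'' − 2 y = 0.
With k = sqrt(2), the general solution is
    y(x) = A cosh(sqrt(2) x) + B sinh(sqrt(2) x).
Fixed left endpoint y(0) = 1 ⇒ A = 1.
The right endpoint x = 3 is free, so the natural (transversality) condition is ∂L/∂y' |_{x=3} = 0, i.e. y'(3) = 0.
Compute y'(x) = A k sinh(k x) + B k cosh(k x), so
    y'(3) = A k sinh(k·3) + B k cosh(k·3) = 0
    ⇒ B = −A tanh(k·3) = − tanh(sqrt(2)·3).
Therefore the extremal is
    y(x) = cosh(sqrt(2) x) − tanh(sqrt(2)·3) sinh(sqrt(2) x).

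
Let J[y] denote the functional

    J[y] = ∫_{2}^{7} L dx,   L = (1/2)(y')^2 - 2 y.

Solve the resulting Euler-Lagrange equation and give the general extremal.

The Lagrangian is L = (1/2)(y')^2 - 2 y.
∂L/∂y = -2.
∂L/∂y' = y'.
The Euler-Lagrange equation d/dx(∂L/∂y') − ∂L/∂y = 0 becomes:
    y'' + 2 = 0
General solution: y(x) = -x^2 + A x + B, where A and B are arbitrary constants fixed by the endpoint conditions.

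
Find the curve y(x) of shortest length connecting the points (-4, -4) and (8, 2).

Arc-length functional: J[y] = ∫ sqrt(1 + (y')^2) dx.
Lagrangian L = sqrt(1 + (y')^2) has no explicit y dependence, so ∂L/∂y = 0 and the Euler-Lagrange equation gives
    d/dx( y' / sqrt(1 + (y')^2) ) = 0  ⇒  y' / sqrt(1 + (y')^2) = const.
Hence y' is constant, so y(x) is affine.
Fitting the endpoints (-4, -4) and (8, 2):
    slope m = (2 − (-4)) / (8 − (-4)) = 1/2,
    intercept c = (-4) − m·(-4) = -2.
Extremal: y(x) = (1/2) x - 2.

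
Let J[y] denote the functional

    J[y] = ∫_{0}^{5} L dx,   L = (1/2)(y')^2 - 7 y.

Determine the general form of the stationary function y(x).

The Lagrangian is L = (1/2)(y')^2 - 7 y.
∂L/∂y = -7.
∂L/∂y' = y'.
The Euler-Lagrange equation d/dx(∂L/∂y') − ∂L/∂y = 0 becomes:
    y'' + 7 = 0
General solution: y(x) = -(7/2) x^2 + A x + B, where A and B are arbitrary constants fixed by the endpoint conditions.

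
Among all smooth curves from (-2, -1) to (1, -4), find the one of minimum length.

Arc-length functional: J[y] = ∫ sqrt(1 + (y')^2) dx.
Lagrangian L = sqrt(1 + (y')^2) has no explicit y dependence, so ∂L/∂y = 0 and the Euler-Lagrange equation gives
    d/dx( y' / sqrt(1 + (y')^2) ) = 0  ⇒  y' / sqrt(1 + (y')^2) = const.
Hence y' is constant, so y(x) is affine.
Fitting the endpoints (-2, -1) and (1, -4):
    slope m = ((-4) − (-1)) / (1 − (-2)) = -1,
    intercept c = (-1) − m·(-2) = -3.
Extremal: y(x) = -x - 3.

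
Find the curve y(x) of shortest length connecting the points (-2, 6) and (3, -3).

Arc-length functional: J[y] = ∫ sqrt(1 + (y')^2) dx.
Lagrangian L = sqrt(1 + (y')^2) has no explicit y dependence, so ∂L/∂y = 0 and the Euler-Lagrange equation gives
    d/dx( y' / sqrt(1 + (y')^2) ) = 0  ⇒  y' / sqrt(1 + (y')^2) = const.
Hence y' is constant, so y(x) is affine.
Fitting the endpoints (-2, 6) and (3, -3):
    slope m = ((-3) − 6) / (3 − (-2)) = -9/5,
    intercept c = 6 − m·(-2) = 12/5.
Extremal: y(x) = (-9/5) x + 12/5.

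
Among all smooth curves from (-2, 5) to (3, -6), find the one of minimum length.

Arc-length functional: J[y] = ∫ sqrt(1 + (y')^2) dx.
Lagrangian L = sqrt(1 + (y')^2) has no explicit y dependence, so ∂L/∂y = 0 and the Euler-Lagrange equation gives
    d/dx( y' / sqrt(1 + (y')^2) ) = 0  ⇒  y' / sqrt(1 + (y')^2) = const.
Hence y' is constant, so y(x) is affine.
Fitting the endpoints (-2, 5) and (3, -6):
    slope m = ((-6) − 5) / (3 − (-2)) = -11/5,
    intercept c = 5 − m·(-2) = 3/5.
Extremal: y(x) = (-11/5) x + 3/5.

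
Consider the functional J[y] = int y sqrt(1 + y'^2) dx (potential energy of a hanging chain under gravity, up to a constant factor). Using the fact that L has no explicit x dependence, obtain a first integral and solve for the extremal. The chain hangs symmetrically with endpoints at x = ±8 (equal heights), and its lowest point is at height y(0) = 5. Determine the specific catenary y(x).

The Lagrangian L(y, y') = y sqrt(1 + y'^2) has no explicit x dependence, so the Beltrami identity applies:
    L − y' ∂L/∂y' = C.
Compute ∂L/∂y' = y · y' / sqrt(1 + y'^2). Then
    L − y' ∂L/∂y'
    = y sqrt(1 + y'^2) − y · y'^2 / sqrt(1 + y'^2)
    = y (1 + y'^2 − y'^2) / sqrt(1 + y'^2)
    = y / sqrt(1 + y'^2) = C.
Squaring gives y^2 = C^2 (1 + y'^2), i.e.
    y'^2 = y^2 / C^2 − 1.
Separating variables,
    dy / sqrt(y^2 − C^2) = dx / C,
and integrating gives arccosh(y / C) = (x − a)/C, so
    y(x) = C cosh((x − a)/C),
the catenary. The constants C and a are fixed by the two endpoint conditions (and, for the hanging-chain problem, the length constraint selects C).
Now fit the given data. The endpoints x = ±8 are symmetric at equal height, so the catenary is even about its minimum: a = 0 and y(x) = C cosh(x/C). The lowest point is y(0) = C cosh(0) = C, and we are told y(0) = 5, so C = 5. Therefore
    y(x) = 5 cosh(x/5),
and at the endpoints
    y(±8) = 5 cosh(8/5).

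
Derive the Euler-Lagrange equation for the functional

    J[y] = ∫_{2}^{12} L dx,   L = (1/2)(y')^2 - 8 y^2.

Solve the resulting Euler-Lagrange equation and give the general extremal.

The Lagrangian is L = (1/2)(y')^2 - 8 y^2.
∂L/∂y = -16y.
∂L/∂y' = y'.
The Euler-Lagrange equation d/dx(∂L/∂y') − ∂L/∂y = 0 becomes:
    y'' + 16 y = 0
General solution: y(x) = A sin(4x) + B cos(4x), where A and B are arbitrary constants fixed by the endpoint conditions.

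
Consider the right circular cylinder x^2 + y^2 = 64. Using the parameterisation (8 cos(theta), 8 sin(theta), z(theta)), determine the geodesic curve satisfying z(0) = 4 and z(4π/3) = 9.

Parameterise the cylinder of radius R = 8 as
    r(θ) = (8 cos θ, 8 sin θ, z(θ)).
The arc-length element is
    ds = sqrt(64 + (dz/dθ)^2) dθ,
so the Lagrangian is L = sqrt(64 + z'^2).
L depends on z' only, not on z or θ, so ∂L/∂z = 0 and
    ∂L/∂z' = z' / sqrt(64 + z'^2).
The Euler-Lagrange equation gives
    d/dθ( z' / sqrt(64 + z'^2) ) = 0,
so z' is constant. Integrating once:
    z(θ) = a θ + b,
a helix on the cylinder (a straight line when the cylinder is unrolled). The constants a, b are determined by the endpoint conditions.
With endpoint conditions z(0) = 4 and z(4π/3) = 9: from z(0) = b we get b = 4, and a·4π/3 + 4 = 9 gives a = 15/(4π), so
    z(θ) = (15/(4π)) θ + 4.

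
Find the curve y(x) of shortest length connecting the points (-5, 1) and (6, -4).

Arc-length functional: J[y] = ∫ sqrt(1 + (y')^2) dx.
Lagrangian L = sqrt(1 + (y')^2) has no explicit y dependence, so ∂L/∂y = 0 and the Euler-Lagrange equation gives
    d/dx( y' / sqrt(1 + (y')^2) ) = 0  ⇒  y' / sqrt(1 + (y')^2) = const.
Hence y' is constant, so y(x) is affine.
Fitting the endpoints (-5, 1) and (6, -4):
    slope m = ((-4) − 1) / (6 − (-5)) = -5/11,
    intercept c = 1 − m·(-5) = -14/11.
Extremal: y(x) = (-5/11) x - 14/11.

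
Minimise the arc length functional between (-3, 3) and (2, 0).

Arc-length functional: J[y] = ∫ sqrt(1 + (y')^2) dx.
Lagrangian L = sqrt(1 + (y')^2) has no explicit y dependence, so ∂L/∂y = 0 and the Euler-Lagrange equation gives
    d/dx( y' / sqrt(1 + (y')^2) ) = 0  ⇒  y' / sqrt(1 + (y')^2) = const.
Hence y' is constant, so y(x) is affine.
Fitting the endpoints (-3, 3) and (2, 0):
    slope m = (0 − 3) / (2 − (-3)) = -3/5,
    intercept c = 3 − m·(-3) = 6/5.
Extremal: y(x) = (-3/5) x + 6/5.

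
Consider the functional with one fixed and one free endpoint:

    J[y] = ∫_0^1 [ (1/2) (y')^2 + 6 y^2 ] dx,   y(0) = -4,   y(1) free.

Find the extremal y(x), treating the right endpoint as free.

The Lagrangian L = (1/2) (y')^2 + 6 y^2 gives
    ∂L/∂y = 12 y,   ∂L/∂y' = y'.
Euler-Lagrange: y'' − 12 y = 0.
With k = sqrt(12), the general solution is
    y(x) = A cosh(sqrt(12) x) + B sinh(sqrt(12) x).
Fixed left endpoint y(0) = -4 ⇒ A = -4.
The right endpoint x = 1 is free, so the natural (transversality) condition is ∂L/∂y' |_{x=1} = 0, i.e. y'(1) = 0.
Compute y'(x) = A k sinh(k x) + B k cosh(k x), so
    y'(1) = A k sinh(k·1) + B k cosh(k·1) = 0
    ⇒ B = −A tanh(k·1) = 4 tanh(sqrt(12)·1).
Therefore the extremal is
    y(x) = −4 cosh(sqrt(12) x) + 4 tanh(sqrt(12)·1) sinh(sqrt(12) x).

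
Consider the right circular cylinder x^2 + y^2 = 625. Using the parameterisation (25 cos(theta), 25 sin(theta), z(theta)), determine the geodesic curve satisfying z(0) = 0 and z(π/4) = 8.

Parameterise the cylinder of radius R = 25 as
    r(θ) = (25 cos θ, 25 sin θ, z(θ)).
The arc-length element is
    ds = sqrt(625 + (dz/dθ)^2) dθ,
so the Lagrangian is L = sqrt(625 + z'^2).
L depends on z' only, not on z or θ, so ∂L/∂z = 0 and
    ∂L/∂z' = z' / sqrt(625 + z'^2).
The Euler-Lagrange equation gives
    d/dθ( z' / sqrt(625 + z'^2) ) = 0,
so z' is constant. Integrating once:
    z(θ) = a θ + b,
a helix on the cylinder (a straight line when the cylinder is unrolled). The constants a, b are determined by the endpoint conditions.
With endpoint conditions z(0) = 0 and z(π/4) = 8: from z(0) = b we get b = 0, and a·π/4 + 0 = 8 gives a = 32/π, so
    z(θ) = (32/π) θ.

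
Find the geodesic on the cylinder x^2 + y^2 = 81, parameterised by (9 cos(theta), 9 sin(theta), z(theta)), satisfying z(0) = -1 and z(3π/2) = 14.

Parameterise the cylinder of radius R = 9 as
    r(θ) = (9 cos θ, 9 sin θ, z(θ)).
The arc-length element is
    ds = sqrt(81 + (dz/dθ)^2) dθ,
so the Lagrangian is L = sqrt(81 + z'^2).
L depends on z' only, not on z or θ, so ∂L/∂z = 0 and
    ∂L/∂z' = z' / sqrt(81 + z'^2).
The Euler-Lagrange equation gives
    d/dθ( z' / sqrt(81 + z'^2) ) = 0,
so z' is constant. Integrating once:
    z(θ) = a θ + b,
a helix on the cylinder (a straight line when the cylinder is unrolled). The constants a, b are determined by the endpoint conditions.
With endpoint conditions z(0) = -1 and z(3π/2) = 14: from z(0) = b we get b = -1, and a·3π/2 + -1 = 14 gives a = 10/π, so
    z(θ) = (10/π) θ − 1.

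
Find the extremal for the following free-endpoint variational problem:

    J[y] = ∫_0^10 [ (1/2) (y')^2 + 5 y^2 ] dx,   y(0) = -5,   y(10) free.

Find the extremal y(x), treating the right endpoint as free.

The Lagrangian L = (1/2) (y')^2 + 5 y^2 gives
    ∂L/∂y = 10 y,   ∂L/∂y' = y'.
Euler-Lagrange: y'' − 10 y = 0.
With k = sqrt(10), the general solution is
    y(x) = A cosh(sqrt(10) x) + B sinh(sqrt(10) x).
Fixed left endpoint y(0) = -5 ⇒ A = -5.
The right endpoint x = 10 is free, so the natural (transversality) condition is ∂L/∂y' |_{x=10} = 0, i.e. y'(10) = 0.
Compute y'(x) = A k sinh(k x) + B k cosh(k x), so
    y'(10) = A k sinh(k·10) + B k cosh(k·10) = 0
    ⇒ B = −A tanh(k·10) = 5 tanh(sqrt(10)·10).
Therefore the extremal is
    y(x) = −5 cosh(sqrt(10) x) + 5 tanh(sqrt(10)·10) sinh(sqrt(10) x).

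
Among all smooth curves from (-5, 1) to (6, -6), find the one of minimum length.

Arc-length functional: J[y] = ∫ sqrt(1 + (y')^2) dx.
Lagrangian L = sqrt(1 + (y')^2) has no explicit y dependence, so ∂L/∂y = 0 and the Euler-Lagrange equation gives
    d/dx( y' / sqrt(1 + (y')^2) ) = 0  ⇒  y' / sqrt(1 + (y')^2) = const.
Hence y' is constant, so y(x) is affine.
Fitting the endpoints (-5, 1) and (6, -6):
    slope m = ((-6) − 1) / (6 − (-5)) = -7/11,
    intercept c = 1 − m·(-5) = -24/11.
Extremal: y(x) = (-7/11) x - 24/11.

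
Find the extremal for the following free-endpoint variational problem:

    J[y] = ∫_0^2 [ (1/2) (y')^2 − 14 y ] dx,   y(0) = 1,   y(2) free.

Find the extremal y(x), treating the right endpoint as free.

The Lagrangian L = (1/2) (y')^2 − 14 y gives
    ∂L/∂y = −14,   ∂L/∂y' = y'.
Euler-Lagrange: d/dx(y') − (−14) = 0, i.e. y'' + 14 = 0, so
    y(x) = −(14/2) x^2 + C1 x + C2.
Fixed left endpoint y(0) = 1 ⇒ C2 = 1.
The right endpoint x = 2 is free, so the natural (transversality) condition is ∂L/∂y' |_{x=2} = 0, i.e. y'(2) = 0.
Compute y'(x) = −14 x + C1, so y'(2) = −28 + C1 = 0 ⇒ C1 = 28.
Therefore the extremal is
    y(x) = −7 x^2 + 28 x + 1.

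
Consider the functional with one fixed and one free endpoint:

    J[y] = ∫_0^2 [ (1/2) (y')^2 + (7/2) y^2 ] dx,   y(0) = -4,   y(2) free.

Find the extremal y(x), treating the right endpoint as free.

The Lagrangian L = (1/2) (y')^2 + (7/2) y^2 gives
    ∂L/∂y = 7 y,   ∂L/∂y' = y'.
Euler-Lagrange: y'' − 7 y = 0.
With k = sqrt(7), the general solution is
    y(x) = A cosh(sqrt(7) x) + B sinh(sqrt(7) x).
Fixed left endpoint y(0) = -4 ⇒ A = -4.
The right endpoint x = 2 is free, so the natural (transversality) condition is ∂L/∂y' |_{x=2} = 0, i.e. y'(2) = 0.
Compute y'(x) = A k sinh(k x) + B k cosh(k x), so
    y'(2) = A k sinh(k·2) + B k cosh(k·2) = 0
    ⇒ B = −A tanh(k·2) = 4 tanh(sqrt(7)·2).
Therefore the extremal is
    y(x) = −4 cosh(sqrt(7) x) + 4 tanh(sqrt(7)·2) sinh(sqrt(7) x).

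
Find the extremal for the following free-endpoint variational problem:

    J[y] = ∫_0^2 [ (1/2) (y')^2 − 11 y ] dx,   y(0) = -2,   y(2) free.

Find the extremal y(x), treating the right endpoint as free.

The Lagrangian L = (1/2) (y')^2 − 11 y gives
    ∂L/∂y = −11,   ∂L/∂y' = y'.
Euler-Lagrange: d/dx(y') − (−11) = 0, i.e. y'' + 11 = 0, so
    y(x) = −(11/2) x^2 + C1 x + C2.
Fixed left endpoint y(0) = -2 ⇒ C2 = -2.
The right endpoint x = 2 is free, so the natural (transversality) condition is ∂L/∂y' |_{x=2} = 0, i.e. y'(2) = 0.
Compute y'(x) = −11 x + C1, so y'(2) = −22 + C1 = 0 ⇒ C1 = 22.
Therefore the extremal is
    y(x) = −(11/2) x^2 + 22 x − 2.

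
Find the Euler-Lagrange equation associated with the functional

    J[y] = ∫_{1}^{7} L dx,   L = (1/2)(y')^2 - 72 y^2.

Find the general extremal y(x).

The Lagrangian is L = (1/2)(y')^2 - 72 y^2.
∂L/∂y = -144y.
∂L/∂y' = y'.
The Euler-Lagrange equation d/dx(∂L/∂y') − ∂L/∂y = 0 becomes:
    y'' + 144 y = 0
General solution: y(x) = A sin(12x) + B cos(12x), where A and B are arbitrary constants fixed by the endpoint conditions.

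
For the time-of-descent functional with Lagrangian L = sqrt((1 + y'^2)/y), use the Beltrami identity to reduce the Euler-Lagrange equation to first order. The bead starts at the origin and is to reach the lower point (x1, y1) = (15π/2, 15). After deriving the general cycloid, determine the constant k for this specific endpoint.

The Lagrangian L = sqrt((1 + y'^2) / y) has no explicit x dependence, so the Beltrami identity applies:
    L − y' ∂L/∂y' = C.
Compute ∂L/∂y' = y' / sqrt(y (1 + y'^2)).
Substitute:
    sqrt((1 + y'^2)/y) − y'·y' / sqrt(y (1 + y'^2))
    = (1 + y'^2) / sqrt(y (1 + y'^2)) − y'^2 / sqrt(y (1 + y'^2))
    = 1 / sqrt(y (1 + y'^2)) = C.
Squaring and rearranging gives the first integral
    y (1 + y'^2) = 1/C^2 =: k   (constant).
Solving this first-order ODE by the substitution
    y = (k/2)(1 − cos θ)
yields the cycloid parameterisation
    x(θ) = (k/2)(θ − sin θ),   y(θ) = (k/2)(1 − cos θ).
The constant k is fixed by the endpoint condition.
Now fit the given lower endpoint (x1, y1) = (15π/2, 15). At the bottom of the first arch (θ = π), the parametric equations give
    y(π) = (k/2)(1 − cos π) = k,
    x(π) = (k/2)(π − sin π) = kπ/2.
Matching y(π) = 15 gives k = 15, consistent with x(π) = 15π/2. Therefore the specific cycloid is
    x(θ) = (15/2)(θ − sin θ),   y(θ) = (15/2)(1 − cos θ).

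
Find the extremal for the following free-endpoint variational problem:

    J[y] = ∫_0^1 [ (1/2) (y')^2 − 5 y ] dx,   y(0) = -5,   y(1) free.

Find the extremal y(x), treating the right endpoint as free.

The Lagrangian L = (1/2) (y')^2 − 5 y gives
    ∂L/∂y = −5,   ∂L/∂y' = y'.
Euler-Lagrange: d/dx(y') − (−5) = 0, i.e. y'' + 5 = 0, so
    y(x) = −(5/2) x^2 + C1 x + C2.
Fixed left endpoint y(0) = -5 ⇒ C2 = -5.
The right endpoint x = 1 is free, so the natural (transversality) condition is ∂L/∂y' |_{x=1} = 0, i.e. y'(1) = 0.
Compute y'(x) = −5 x + C1, so y'(1) = −5 + C1 = 0 ⇒ C1 = 5.
Therefore the extremal is
    y(x) = −(5/2) x^2 + 5 x − 5.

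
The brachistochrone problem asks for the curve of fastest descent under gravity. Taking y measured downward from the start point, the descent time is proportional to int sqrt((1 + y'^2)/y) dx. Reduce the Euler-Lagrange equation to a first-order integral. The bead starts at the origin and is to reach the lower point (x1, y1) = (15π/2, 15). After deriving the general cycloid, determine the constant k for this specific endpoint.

The Lagrangian L = sqrt((1 + y'^2) / y) has no explicit x dependence, so the Beltrami identity applies:
    L − y' ∂L/∂y' = C.
Compute ∂L/∂y' = y' / sqrt(y (1 + y'^2)).
Substitute:
    sqrt((1 + y'^2)/y) − y'·y' / sqrt(y (1 + y'^2))
    = (1 + y'^2) / sqrt(y (1 + y'^2)) − y'^2 / sqrt(y (1 + y'^2))
    = 1 / sqrt(y (1 + y'^2)) = C.
Squaring and rearranging gives the first integral
    y (1 + y'^2) = 1/C^2 =: k   (constant).
Solving this first-order ODE by the substitution
    y = (k/2)(1 − cos θ)
yields the cycloid parameterisation
    x(θ) = (k/2)(θ − sin θ),   y(θ) = (k/2)(1 − cos θ).
The constant k is fixed by the endpoint condition.
Now fit the given lower endpoint (x1, y1) = (15π/2, 15). At the bottom of the first arch (θ = π), the parametric equations give
    y(π) = (k/2)(1 − cos π) = k,
    x(π) = (k/2)(π − sin π) = kπ/2.
Matching y(π) = 15 gives k = 15, consistent with x(π) = 15π/2. Therefore the specific cycloid is
    x(θ) = (15/2)(θ − sin θ),   y(θ) = (15/2)(1 − cos θ).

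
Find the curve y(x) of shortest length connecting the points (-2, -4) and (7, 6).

Arc-length functional: J[y] = ∫ sqrt(1 + (y')^2) dx.
Lagrangian L = sqrt(1 + (y')^2) has no explicit y dependence, so ∂L/∂y = 0 and the Euler-Lagrange equation gives
    d/dx( y' / sqrt(1 + (y')^2) ) = 0  ⇒  y' / sqrt(1 + (y')^2) = const.
Hence y' is constant, so y(x) is affine.
Fitting the endpoints (-2, -4) and (7, 6):
    slope m = (6 − (-4)) / (7 − (-2)) = 10/9,
    intercept c = (-4) − m·(-2) = -16/9.
Extremal: y(x) = (10/9) x - 16/9.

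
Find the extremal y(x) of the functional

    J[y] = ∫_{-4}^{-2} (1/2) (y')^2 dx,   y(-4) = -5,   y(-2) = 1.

The Lagrangian is L = (1/2) (y')^2.
Compute ∂L/∂y = 0, ∂L/∂y' = y'.
The Euler-Lagrange equation d/dx(∂L/∂y') − ∂L/∂y = 0 reduces to
    y'' = 0.
Its general solution is
    y(x) = A x + B,
with A, B fixed by the endpoint conditions.
Applying the endpoint conditions y(-4) = -5 and y(-2) = 1: solve A·-4 + B = -5 and A·-2 + B = 1. Subtracting gives A(-2 − -4) = 1 − -5, so A = 3, and B = -5 − A·-4 = 7. Therefore
    y(x) = 3 x + 7.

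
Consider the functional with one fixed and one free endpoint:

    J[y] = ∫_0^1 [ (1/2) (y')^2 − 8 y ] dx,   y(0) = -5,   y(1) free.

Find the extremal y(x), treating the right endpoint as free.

The Lagrangian L = (1/2) (y')^2 − 8 y gives
    ∂L/∂y = −8,   ∂L/∂y' = y'.
Euler-Lagrange: d/dx(y') − (−8) = 0, i.e. y'' + 8 = 0, so
    y(x) = −(8/2) x^2 + C1 x + C2.
Fixed left endpoint y(0) = -5 ⇒ C2 = -5.
The right endpoint x = 1 is free, so the natural (transversality) condition is ∂L/∂y' |_{x=1} = 0, i.e. y'(1) = 0.
Compute y'(x) = −8 x + C1, so y'(1) = −8 + C1 = 0 ⇒ C1 = 8.
Therefore the extremal is
    y(x) = −4 x^2 + 8 x − 5.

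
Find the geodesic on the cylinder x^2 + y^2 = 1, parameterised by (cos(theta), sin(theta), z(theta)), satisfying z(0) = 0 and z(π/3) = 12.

Parameterise the cylinder of radius R = 1 as
    r(θ) = (cos θ, sin θ, z(θ)).
The arc-length element is
    ds = sqrt(1 + (dz/dθ)^2) dθ,
so the Lagrangian is L = sqrt(1 + z'^2).
L depends on z' only, not on z or θ, so ∂L/∂z = 0 and
    ∂L/∂z' = z' / sqrt(1 + z'^2).
The Euler-Lagrange equation gives
    d/dθ( z' / sqrt(1 + z'^2) ) = 0,
so z' is constant. Integrating once:
    z(θ) = a θ + b,
a helix on the cylinder (a straight line when the cylinder is unrolled). The constants a, b are determined by the endpoint conditions.
With endpoint conditions z(0) = 0 and z(π/3) = 12: from z(0) = b we get b = 0, and a·π/3 + 0 = 12 gives a = 36/π, so
    z(θ) = (36/π) θ.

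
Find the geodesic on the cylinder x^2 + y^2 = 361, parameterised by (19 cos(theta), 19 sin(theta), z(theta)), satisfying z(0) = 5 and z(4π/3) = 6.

Parameterise the cylinder of radius R = 19 as
    r(θ) = (19 cos θ, 19 sin θ, z(θ)).
The arc-length element is
    ds = sqrt(361 + (dz/dθ)^2) dθ,
so the Lagrangian is L = sqrt(361 + z'^2).
L depends on z' only, not on z or θ, so ∂L/∂z = 0 and
    ∂L/∂z' = z' / sqrt(361 + z'^2).
The Euler-Lagrange equation gives
    d/dθ( z' / sqrt(361 + z'^2) ) = 0,
so z' is constant. Integrating once:
    z(θ) = a θ + b,
a helix on the cylinder (a straight line when the cylinder is unrolled). The constants a, b are determined by the endpoint conditions.
With endpoint conditions z(0) = 5 and z(4π/3) = 6: from z(0) = b we get b = 5, and a·4π/3 + 5 = 6 gives a = 3/(4π), so
    z(θ) = (3/(4π)) θ + 5.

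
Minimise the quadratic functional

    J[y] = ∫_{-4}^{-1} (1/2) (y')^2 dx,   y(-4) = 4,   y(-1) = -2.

The Lagrangian is L = (1/2) (y')^2.
Compute ∂L/∂y = 0, ∂L/∂y' = y'.
The Euler-Lagrange equation d/dx(∂L/∂y') − ∂L/∂y = 0 reduces to
    y'' = 0.
Its general solution is
    y(x) = A x + B,
with A, B fixed by the endpoint conditions.
Applying the endpoint conditions y(-4) = 4 and y(-1) = -2: solve A·-4 + B = 4 and A·-1 + B = -2. Subtracting gives A(-1 − -4) = -2 − 4, so A = -2, and B = 4 − A·-4 = -4. Therefore
    y(x) = -2 x - 4.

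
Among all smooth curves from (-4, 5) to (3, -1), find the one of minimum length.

Arc-length functional: J[y] = ∫ sqrt(1 + (y')^2) dx.
Lagrangian L = sqrt(1 + (y')^2) has no explicit y dependence, so ∂L/∂y = 0 and the Euler-Lagrange equation gives
    d/dx( y' / sqrt(1 + (y')^2) ) = 0  ⇒  y' / sqrt(1 + (y')^2) = const.
Hence y' is constant, so y(x) is affine.
Fitting the endpoints (-4, 5) and (3, -1):
    slope m = ((-1) − 5) / (3 − (-4)) = -6/7,
    intercept c = 5 − m·(-4) = 11/7.
Extremal: y(x) = (-6/7) x + 11/7.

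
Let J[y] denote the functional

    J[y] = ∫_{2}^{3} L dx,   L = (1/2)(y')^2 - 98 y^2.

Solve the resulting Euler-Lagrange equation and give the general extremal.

The Lagrangian is L = (1/2)(y')^2 - 98 y^2.
∂L/∂y = -196y.
∂L/∂y' = y'.
The Euler-Lagrange equation d/dx(∂L/∂y') − ∂L/∂y = 0 becomes:
    y'' + 196 y = 0
General solution: y(x) = A sin(14x) + B cos(14x), where A and B are arbitrary constants fixed by the endpoint conditions.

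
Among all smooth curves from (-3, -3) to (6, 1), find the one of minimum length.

Arc-length functional: J[y] = ∫ sqrt(1 + (y')^2) dx.
Lagrangian L = sqrt(1 + (y')^2) has no explicit y dependence, so ∂L/∂y = 0 and the Euler-Lagrange equation gives
    d/dx( y' / sqrt(1 + (y')^2) ) = 0  ⇒  y' / sqrt(1 + (y')^2) = const.
Hence y' is constant, so y(x) is affine.
Fitting the endpoints (-3, -3) and (6, 1):
    slope m = (1 − (-3)) / (6 − (-3)) = 4/9,
    intercept c = (-3) − m·(-3) = -5/3.
Extremal: y(x) = (4/9) x - 5/3.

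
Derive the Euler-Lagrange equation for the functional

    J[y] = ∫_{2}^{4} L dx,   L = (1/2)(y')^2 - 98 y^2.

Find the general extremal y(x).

The Lagrangian is L = (1/2)(y')^2 - 98 y^2.
∂L/∂y = -196y.
∂L/∂y' = y'.
The Euler-Lagrange equation d/dx(∂L/∂y') − ∂L/∂y = 0 becomes:
    y'' + 196 y = 0
General solution: y(x) = A sin(14x) + B cos(14x), where A and B are arbitrary constants fixed by the endpoint conditions.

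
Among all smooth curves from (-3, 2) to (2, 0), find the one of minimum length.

Arc-length functional: J[y] = ∫ sqrt(1 + (y')^2) dx.
Lagrangian L = sqrt(1 + (y')^2) has no explicit y dependence, so ∂L/∂y = 0 and the Euler-Lagrange equation gives
    d/dx( y' / sqrt(1 + (y')^2) ) = 0  ⇒  y' / sqrt(1 + (y')^2) = const.
Hence y' is constant, so y(x) is affine.
Fitting the endpoints (-3, 2) and (2, 0):
    slope m = (0 − 2) / (2 − (-3)) = -2/5,
    intercept c = 2 − m·(-3) = 4/5.
Extremal: y(x) = (-2/5) x + 4/5.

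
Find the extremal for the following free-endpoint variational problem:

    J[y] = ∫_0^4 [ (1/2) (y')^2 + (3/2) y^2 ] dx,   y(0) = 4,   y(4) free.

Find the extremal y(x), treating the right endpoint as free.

The Lagrangian L = (1/2) (y')^2 + (3/2) y^2 gives
    ∂L/∂y = 3 y,   ∂L/∂y' = y'.
Euler-Lagrange: y'' − 3 y = 0.
With k = sqrt(3), the general solution is
    y(x) = A cosh(sqrt(3) x) + B sinh(sqrt(3) x).
Fixed left endpoint y(0) = 4 ⇒ A = 4.
The right endpoint x = 4 is free, so the natural (transversality) condition is ∂L/∂y' |_{x=4} = 0, i.e. y'(4) = 0.
Compute y'(x) = A k sinh(k x) + B k cosh(k x), so
    y'(4) = A k sinh(k·4) + B k cosh(k·4) = 0
    ⇒ B = −A tanh(k·4) = − 4 tanh(sqrt(3)·4).
Therefore the extremal is
    y(x) = 4 cosh(sqrt(3) x) − 4 tanh(sqrt(3)·4) sinh(sqrt(3) x).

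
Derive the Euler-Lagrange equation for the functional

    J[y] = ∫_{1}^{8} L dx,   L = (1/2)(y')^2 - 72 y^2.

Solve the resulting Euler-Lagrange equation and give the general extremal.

The Lagrangian is L = (1/2)(y')^2 - 72 y^2.
∂L/∂y = -144y.
∂L/∂y' = y'.
The Euler-Lagrange equation d/dx(∂L/∂y') − ∂L/∂y = 0 becomes:
    y'' + 144 y = 0
General solution: y(x) = A sin(12x) + B cos(12x), where A and B are arbitrary constants fixed by the endpoint conditions.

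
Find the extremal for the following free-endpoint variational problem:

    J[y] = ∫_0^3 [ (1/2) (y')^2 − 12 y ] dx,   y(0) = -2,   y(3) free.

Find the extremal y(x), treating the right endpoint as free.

The Lagrangian L = (1/2) (y')^2 − 12 y gives
    ∂L/∂y = −12,   ∂L/∂y' = y'.
Euler-Lagrange: d/dx(y') − (−12) = 0, i.e. y'' + 12 = 0, so
    y(x) = −(12/2) x^2 + C1 x + C2.
Fixed left endpoint y(0) = -2 ⇒ C2 = -2.
The right endpoint x = 3 is free, so the natural (transversality) condition is ∂L/∂y' |_{x=3} = 0, i.e. y'(3) = 0.
Compute y'(x) = −12 x + C1, so y'(3) = −36 + C1 = 0 ⇒ C1 = 36.
Therefore the extremal is
    y(x) = −6 x^2 + 36 x − 2.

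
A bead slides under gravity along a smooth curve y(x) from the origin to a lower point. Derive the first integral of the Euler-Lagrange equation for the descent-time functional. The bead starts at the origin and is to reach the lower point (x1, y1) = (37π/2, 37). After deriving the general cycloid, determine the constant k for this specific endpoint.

The Lagrangian L = sqrt((1 + y'^2) / y) has no explicit x dependence, so the Beltrami identity applies:
    L − y' ∂L/∂y' = C.
Compute ∂L/∂y' = y' / sqrt(y (1 + y'^2)).
Substitute:
    sqrt((1 + y'^2)/y) − y'·y' / sqrt(y (1 + y'^2))
    = (1 + y'^2) / sqrt(y (1 + y'^2)) − y'^2 / sqrt(y (1 + y'^2))
    = 1 / sqrt(y (1 + y'^2)) = C.
Squaring and rearranging gives the first integral
    y (1 + y'^2) = 1/C^2 =: k   (constant).
Solving this first-order ODE by the substitution
    y = (k/2)(1 − cos θ)
yields the cycloid parameterisation
    x(θ) = (k/2)(θ − sin θ),   y(θ) = (k/2)(1 − cos θ).
The constant k is fixed by the endpoint condition.
Now fit the given lower endpoint (x1, y1) = (37π/2, 37). At the bottom of the first arch (θ = π), the parametric equations give
    y(π) = (k/2)(1 − cos π) = k,
    x(π) = (k/2)(π − sin π) = kπ/2.
Matching y(π) = 37 gives k = 37, consistent with x(π) = 37π/2. Therefore the specific cycloid is
    x(θ) = (37/2)(θ − sin θ),   y(θ) = (37/2)(1 − cos θ).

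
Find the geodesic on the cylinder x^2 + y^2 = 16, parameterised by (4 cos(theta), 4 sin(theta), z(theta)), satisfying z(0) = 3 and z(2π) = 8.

Parameterise the cylinder of radius R = 4 as
    r(θ) = (4 cos θ, 4 sin θ, z(θ)).
The arc-length element is
    ds = sqrt(16 + (dz/dθ)^2) dθ,
so the Lagrangian is L = sqrt(16 + z'^2).
L depends on z' only, not on z or θ, so ∂L/∂z = 0 and
    ∂L/∂z' = z' / sqrt(16 + z'^2).
The Euler-Lagrange equation gives
    d/dθ( z' / sqrt(16 + z'^2) ) = 0,
so z' is constant. Integrating once:
    z(θ) = a θ + b,
a helix on the cylinder (a straight line when the cylinder is unrolled). The constants a, b are determined by the endpoint conditions.
With endpoint conditions z(0) = 3 and z(2π) = 8: from z(0) = b we get b = 3, and a·2π + 3 = 8 gives a = 5/(2π), so
    z(θ) = (5/(2π)) θ + 3.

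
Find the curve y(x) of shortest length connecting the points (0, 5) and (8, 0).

Arc-length functional: J[y] = ∫ sqrt(1 + (y')^2) dx.
Lagrangian L = sqrt(1 + (y')^2) has no explicit y dependence, so ∂L/∂y = 0 and the Euler-Lagrange equation gives
    d/dx( y' / sqrt(1 + (y')^2) ) = 0  ⇒  y' / sqrt(1 + (y')^2) = const.
Hence y' is constant, so y(x) is affine.
Fitting the endpoints (0, 5) and (8, 0):
    slope m = (0 − 5) / (8 − 0) = -5/8,
    intercept c = 5 − m·0 = 5.
Extremal: y(x) = (-5/8) x + 5.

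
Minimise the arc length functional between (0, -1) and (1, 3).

Arc-length functional: J[y] = ∫ sqrt(1 + (y')^2) dx.
Lagrangian L = sqrt(1 + (y')^2) has no explicit y dependence, so ∂L/∂y = 0 and the Euler-Lagrange equation gives
    d/dx( y' / sqrt(1 + (y')^2) ) = 0  ⇒  y' / sqrt(1 + (y')^2) = const.
Hence y' is constant, so y(x) is affine.
Fitting the endpoints (0, -1) and (1, 3):
    slope m = (3 − (-1)) / (1 − 0) = 4,
    intercept c = (-1) − m·0 = -1.
Extremal: y(x) = 4 x - 1.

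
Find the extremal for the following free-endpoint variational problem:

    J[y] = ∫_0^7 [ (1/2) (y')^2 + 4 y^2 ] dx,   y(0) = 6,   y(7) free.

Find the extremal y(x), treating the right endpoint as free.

The Lagrangian L = (1/2) (y')^2 + 4 y^2 gives
    ∂L/∂y = 8 y,   ∂L/∂y' = y'.
Euler-Lagrange: y'' − 8 y = 0.
With k = sqrt(8), the general solution is
    y(x) = A cosh(sqrt(8) x) + B sinh(sqrt(8) x).
Fixed left endpoint y(0) = 6 ⇒ A = 6.
The right endpoint x = 7 is free, so the natural (transversality) condition is ∂L/∂y' |_{x=7} = 0, i.e. y'(7) = 0.
Compute y'(x) = A k sinh(k x) + B k cosh(k x), so
    y'(7) = A k sinh(k·7) + B k cosh(k·7) = 0
    ⇒ B = −A tanh(k·7) = − 6 tanh(sqrt(8)·7).
Therefore the extremal is
    y(x) = 6 cosh(sqrt(8) x) − 6 tanh(sqrt(8)·7) sinh(sqrt(8) x).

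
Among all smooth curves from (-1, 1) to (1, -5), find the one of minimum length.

Arc-length functional: J[y] = ∫ sqrt(1 + (y')^2) dx.
Lagrangian L = sqrt(1 + (y')^2) has no explicit y dependence, so ∂L/∂y = 0 and the Euler-Lagrange equation gives
    d/dx( y' / sqrt(1 + (y')^2) ) = 0  ⇒  y' / sqrt(1 + (y')^2) = const.
Hence y' is constant, so y(x) is affine.
Fitting the endpoints (-1, 1) and (1, -5):
    slope m = ((-5) − 1) / (1 − (-1)) = -3,
    intercept c = 1 − m·(-1) = -2.
Extremal: y(x) = -3 x - 2.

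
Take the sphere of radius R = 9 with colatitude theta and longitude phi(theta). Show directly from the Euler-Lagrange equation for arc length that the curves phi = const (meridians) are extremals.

On the sphere of radius R = 9 with spherical coordinates (θ, φ), the induced metric is
    ds^2 = 81(dθ^2 + sin^2(θ) dφ^2).
Using θ as the parameter, the arc-length functional becomes
    J[φ] = ∫ 9 sqrt(1 + sin^2(θ) (dφ/dθ)^2) dθ.
So L = 9 sqrt(1 + sin^2(θ) φ'^2). Compute
    ∂L/∂φ = 0  (L has no explicit φ dependence),
    ∂L/∂φ' = 9 sin^2(θ) φ' / sqrt(1 + sin^2(θ) φ'^2).
For the candidate φ(θ) = c (constant), φ' = 0, so ∂L/∂φ' evaluated along the candidate vanishes, and ∂L/∂φ is identically zero. Hence
    d/dθ(∂L/∂φ') − ∂L/∂φ = 0
is satisfied. Therefore meridians φ = const are extremals of arc length — they are geodesics on the sphere.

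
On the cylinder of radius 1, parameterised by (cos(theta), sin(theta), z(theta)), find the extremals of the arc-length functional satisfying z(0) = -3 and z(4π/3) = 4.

Parameterise the cylinder of radius R = 1 as
    r(θ) = (cos θ, sin θ, z(θ)).
The arc-length element is
    ds = sqrt(1 + (dz/dθ)^2) dθ,
so the Lagrangian is L = sqrt(1 + z'^2).
L depends on z' only, not on z or θ, so ∂L/∂z = 0 and
    ∂L/∂z' = z' / sqrt(1 + z'^2).
The Euler-Lagrange equation gives
    d/dθ( z' / sqrt(1 + z'^2) ) = 0,
so z' is constant. Integrating once:
    z(θ) = a θ + b,
a helix on the cylinder (a straight line when the cylinder is unrolled). The constants a, b are determined by the endpoint conditions.
With endpoint conditions z(0) = -3 and z(4π/3) = 4: from z(0) = b we get b = -3, and a·4π/3 + -3 = 4 gives a = 21/(4π), so
    z(θ) = (21/(4π)) θ − 3.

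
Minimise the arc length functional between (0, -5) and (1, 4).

Arc-length functional: J[y] = ∫ sqrt(1 + (y')^2) dx.
Lagrangian L = sqrt(1 + (y')^2) has no explicit y dependence, so ∂L/∂y = 0 and the Euler-Lagrange equation gives
    d/dx( y' / sqrt(1 + (y')^2) ) = 0  ⇒  y' / sqrt(1 + (y')^2) = const.
Hence y' is constant, so y(x) is affine.
Fitting the endpoints (0, -5) and (1, 4):
    slope m = (4 − (-5)) / (1 − 0) = 9,
    intercept c = (-5) − m·0 = -5.
Extremal: y(x) = 9 x - 5.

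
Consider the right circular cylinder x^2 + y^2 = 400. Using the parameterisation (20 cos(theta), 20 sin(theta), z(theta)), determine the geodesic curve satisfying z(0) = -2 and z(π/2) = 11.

Parameterise the cylinder of radius R = 20 as
    r(θ) = (20 cos θ, 20 sin θ, z(θ)).
The arc-length element is
    ds = sqrt(400 + (dz/dθ)^2) dθ,
so the Lagrangian is L = sqrt(400 + z'^2).
L depends on z' only, not on z or θ, so ∂L/∂z = 0 and
    ∂L/∂z' = z' / sqrt(400 + z'^2).
The Euler-Lagrange equation gives
    d/dθ( z' / sqrt(400 + z'^2) ) = 0,
so z' is constant. Integrating once:
    z(θ) = a θ + b,
a helix on the cylinder (a straight line when the cylinder is unrolled). The constants a, b are determined by the endpoint conditions.
With endpoint conditions z(0) = -2 and z(π/2) = 11: from z(0) = b we get b = -2, and a·π/2 + -2 = 11 gives a = 26/π, so
    z(θ) = (26/π) θ − 2.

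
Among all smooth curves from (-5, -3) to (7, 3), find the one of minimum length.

Arc-length functional: J[y] = ∫ sqrt(1 + (y')^2) dx.
Lagrangian L = sqrt(1 + (y')^2) has no explicit y dependence, so ∂L/∂y = 0 and the Euler-Lagrange equation gives
    d/dx( y' / sqrt(1 + (y')^2) ) = 0  ⇒  y' / sqrt(1 + (y')^2) = const.
Hence y' is constant, so y(x) is affine.
Fitting the endpoints (-5, -3) and (7, 3):
    slope m = (3 − (-3)) / (7 − (-5)) = 1/2,
    intercept c = (-3) − m·(-5) = -1/2.
Extremal: y(x) = (1/2) x - 1/2.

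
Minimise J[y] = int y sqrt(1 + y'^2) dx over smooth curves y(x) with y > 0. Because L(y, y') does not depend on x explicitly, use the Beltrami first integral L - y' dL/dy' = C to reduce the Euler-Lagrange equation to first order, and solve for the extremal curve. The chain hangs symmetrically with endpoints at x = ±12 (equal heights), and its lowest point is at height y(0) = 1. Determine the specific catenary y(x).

The Lagrangian L(y, y') = y sqrt(1 + y'^2) has no explicit x dependence, so the Beltrami identity applies:
    L − y' ∂L/∂y' = C.
Compute ∂L/∂y' = y · y' / sqrt(1 + y'^2). Then
    L − y' ∂L/∂y'
    = y sqrt(1 + y'^2) − y · y'^2 / sqrt(1 + y'^2)
    = y (1 + y'^2 − y'^2) / sqrt(1 + y'^2)
    = y / sqrt(1 + y'^2) = C.
Squaring gives y^2 = C^2 (1 + y'^2), i.e.
    y'^2 = y^2 / C^2 − 1.
Separating variables,
    dy / sqrt(y^2 − C^2) = dx / C,
and integrating gives arccosh(y / C) = (x − a)/C, so
    y(x) = C cosh((x − a)/C),
the catenary. The constants C and a are fixed by the two endpoint conditions (and, for the hanging-chain problem, the length constraint selects C).
Now fit the given data. The endpoints x = ±12 are symmetric at equal height, so the catenary is even about its minimum: a = 0 and y(x) = C cosh(x/C). The lowest point is y(0) = C cosh(0) = C, and we are told y(0) = 1, so C = 1. Therefore
    y(x) = cosh(x),
and at the endpoints
    y(±12) = cosh(12).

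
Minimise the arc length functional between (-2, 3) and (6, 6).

Arc-length functional: J[y] = ∫ sqrt(1 + (y')^2) dx.
Lagrangian L = sqrt(1 + (y')^2) has no explicit y dependence, so ∂L/∂y = 0 and the Euler-Lagrange equation gives
    d/dx( y' / sqrt(1 + (y')^2) ) = 0  ⇒  y' / sqrt(1 + (y')^2) = const.
Hence y' is constant, so y(x) is affine.
Fitting the endpoints (-2, 3) and (6, 6):
    slope m = (6 − 3) / (6 − (-2)) = 3/8,
    intercept c = 3 − m·(-2) = 15/4.
Extremal: y(x) = (3/8) x + 15/4.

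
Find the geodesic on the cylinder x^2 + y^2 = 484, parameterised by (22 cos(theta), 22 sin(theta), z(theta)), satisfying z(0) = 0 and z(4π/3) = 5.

Parameterise the cylinder of radius R = 22 as
    r(θ) = (22 cos θ, 22 sin θ, z(θ)).
The arc-length element is
    ds = sqrt(484 + (dz/dθ)^2) dθ,
so the Lagrangian is L = sqrt(484 + z'^2).
L depends on z' only, not on z or θ, so ∂L/∂z = 0 and
    ∂L/∂z' = z' / sqrt(484 + z'^2).
The Euler-Lagrange equation gives
    d/dθ( z' / sqrt(484 + z'^2) ) = 0,
so z' is constant. Integrating once:
    z(θ) = a θ + b,
a helix on the cylinder (a straight line when the cylinder is unrolled). The constants a, b are determined by the endpoint conditions.
With endpoint conditions z(0) = 0 and z(4π/3) = 5: from z(0) = b we get b = 0, and a·4π/3 + 0 = 5 gives a = 15/(4π), so
    z(θ) = (15/(4π)) θ.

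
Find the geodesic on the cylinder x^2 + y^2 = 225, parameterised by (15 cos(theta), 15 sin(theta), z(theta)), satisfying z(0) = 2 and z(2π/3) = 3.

Parameterise the cylinder of radius R = 15 as
    r(θ) = (15 cos θ, 15 sin θ, z(θ)).
The arc-length element is
    ds = sqrt(225 + (dz/dθ)^2) dθ,
so the Lagrangian is L = sqrt(225 + z'^2).
L depends on z' only, not on z or θ, so ∂L/∂z = 0 and
    ∂L/∂z' = z' / sqrt(225 + z'^2).
The Euler-Lagrange equation gives
    d/dθ( z' / sqrt(225 + z'^2) ) = 0,
so z' is constant. Integrating once:
    z(θ) = a θ + b,
a helix on the cylinder (a straight line when the cylinder is unrolled). The constants a, b are determined by the endpoint conditions.
With endpoint conditions z(0) = 2 and z(2π/3) = 3: from z(0) = b we get b = 2, and a·2π/3 + 2 = 3 gives a = 3/(2π), so
    z(θ) = (3/(2π)) θ + 2.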